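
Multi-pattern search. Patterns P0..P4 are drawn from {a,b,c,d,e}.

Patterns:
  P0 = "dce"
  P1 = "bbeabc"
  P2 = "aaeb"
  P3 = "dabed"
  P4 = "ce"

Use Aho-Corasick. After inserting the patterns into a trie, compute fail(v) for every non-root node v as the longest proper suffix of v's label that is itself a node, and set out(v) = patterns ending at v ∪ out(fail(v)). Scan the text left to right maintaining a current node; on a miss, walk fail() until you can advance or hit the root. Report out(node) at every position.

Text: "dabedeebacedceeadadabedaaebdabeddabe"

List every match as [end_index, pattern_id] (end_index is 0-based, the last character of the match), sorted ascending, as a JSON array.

Construct AC machine:
Trie (insert patterns):
  n0 'ε': a→10 b→4 c→18 d→1
  n1 'd': a→14 c→2
  n2 'dc': e→3
  n3 'dce': ·  ←P0
  n4 'b': b→5
  n5 'bb': e→6
  n6 'bbe': a→7
  n7 'bbea': b→8
  n8 'bbeab': c→9
  n9 'bbeabc': ·  ←P1
  n10 'a': a→11
  n11 'aa': e→12
  n12 'aae': b→13
  n13 'aaeb': ·  ←P2
  n14 'da': b→15
  n15 'dab': e→16
  n16 'dabe': d→17
  n17 'dabed': ·  ←P3
  n18 'c': e→19
  n19 'ce': ·  ←P4

BFS fail/out derivation:
  fail(1) 'd': from fail(0)=0 chase 'd': 0 ⇒ 0;  out=∅∪out(0)=∅
  fail(4) 'b': from fail(0)=0 chase 'b': 0 ⇒ 0;  out=∅∪out(0)=∅
  fail(10) 'a': from fail(0)=0 chase 'a': 0 ⇒ 0;  out=∅∪out(0)=∅
  fail(18) 'c': from fail(0)=0 chase 'c': 0 ⇒ 0;  out=∅∪out(0)=∅
  fail(2) 'dc': from fail(1)=0 chase 'c': 0 ⇒ 18;  out=∅∪out(18)=∅
  fail(5) 'bb': from fail(4)=0 chase 'b': 0 ⇒ 4;  out=∅∪out(4)=∅
  fail(11) 'aa': from fail(10)=0 chase 'a': 0 ⇒ 10;  out=∅∪out(10)=∅
  fail(14) 'da': from fail(1)=0 chase 'a': 0 ⇒ 10;  out=∅∪out(10)=∅
  fail(19) 'ce': from fail(18)=0 chase 'e': 0 ⇒ 0;  out={4}∪out(0)={4}
  fail(3) 'dce': from fail(2)=18 chase 'e': 18 ⇒ 19;  out={0}∪out(19)={0,4}
  fail(6) 'bbe': from fail(5)=4 chase 'e': 4→0 ⇒ 0;  out=∅∪out(0)=∅
  fail(12) 'aae': from fail(11)=10 chase 'e': 10→0 ⇒ 0;  out=∅∪out(0)=∅
  fail(15) 'dab': from fail(14)=10 chase 'b': 10→0 ⇒ 4;  out=∅∪out(4)=∅
  fail(7) 'bbea': from fail(6)=0 chase 'a': 0 ⇒ 10;  out=∅∪out(10)=∅
  fail(13) 'aaeb': from fail(12)=0 chase 'b': 0 ⇒ 4;  out={2}∪out(4)={2}
  fail(16) 'dabe': from fail(15)=4 chase 'e': 4→0 ⇒ 0;  out=∅∪out(0)=∅
  fail(8) 'bbeab': from fail(7)=10 chase 'b': 10→0 ⇒ 4;  out=∅∪out(4)=∅
  fail(17) 'dabed': from fail(16)=0 chase 'd': 0 ⇒ 1;  out={3}∪out(1)={3}
  fail(9) 'bbeabc': from fail(8)=4 chase 'c': 4→0 ⇒ 18;  out={1}∪out(18)={1}

Scan:
i=0 'd': node 0→1
i=1 'a': node 1→14
i=2 'b': node 14→15
i=3 'e': node 15→16
i=4 'd': node 16→17  ** P3@[0:4]
i=5 'e': node 17→0 ·f
i=6 'e': node 0→0
i=7 'b': node 0→4
i=8 'a': node 4→10 ·f
i=9 'c': node 10→18 ·f
i=10 'e': node 18→19  ** P4@[9:10]
i=11 'd': node 19→1 ·f
i=12 'c': node 1→2
i=13 'e': node 2→3  ** P0@[11:13],P4@[12:13]
i=14 'e': node 3→0 ·f
i=15 'a': node 0→10
i=16 'd': node 10→1 ·f
i=17 'a': node 1→14
i=18 'd': node 14→1 ·f
i=19 'a': node 1→14
i=20 'b': node 14→15
i=21 'e': node 15→16
i=22 'd': node 16→17  ** P3@[18:22]
i=23 'a': node 17→14 ·f
i=24 'a': node 14→11 ·f
i=25 'e': node 11→12
i=26 'b': node 12→13  ** P2@[23:26]
i=27 'd': node 13→1 ·f
i=28 'a': node 1→14
i=29 'b': node 14→15
i=30 'e': node 15→16
i=31 'd': node 16→17  ** P3@[27:31]
i=32 'd': node 17→1 ·f
i=33 'a': node 1→14
i=34 'b': node 14→15
i=35 'e': node 15→16

All matches (sorted): [[4,3],[10,4],[13,0],[13,4],[22,3],[26,2],[31,3]]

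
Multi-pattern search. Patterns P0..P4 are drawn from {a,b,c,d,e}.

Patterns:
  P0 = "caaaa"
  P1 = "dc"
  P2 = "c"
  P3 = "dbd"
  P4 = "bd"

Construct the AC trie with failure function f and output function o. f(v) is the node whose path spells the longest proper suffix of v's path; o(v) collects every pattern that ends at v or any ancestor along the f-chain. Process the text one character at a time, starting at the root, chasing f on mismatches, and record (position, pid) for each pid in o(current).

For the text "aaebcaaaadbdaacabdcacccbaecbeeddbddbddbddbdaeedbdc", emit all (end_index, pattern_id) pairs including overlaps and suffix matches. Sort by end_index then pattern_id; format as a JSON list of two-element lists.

Construct AC machine:
Trie nodes:
  n0 'ε': b→10 c→1 d→6
  n1 'c': a→2  [P2 ends]
  n2 'ca': a→3
  n3 'caa': a→4
  n4 'caaa': a→5
  n5 'caaaa': ·  [P0 ends]
  n6 'd': b→8 c→7
  n7 'dc': ·  [P1 ends]
  n8 'db': d→9
  n9 'dbd': ·  [P3 ends]
  n10 'b': d→11
  n11 'bd': ·  [P4 ends]

BFS fail/out derivation:
  n1('c'): parent n0 fail=0; on 'c' 0 → fail=0;  out {2}∪∅={2}
  n6('d'): parent n0 fail=0; on 'd' 0 → fail=0;  out ∅∪∅=∅
  n10('b'): parent n0 fail=0; on 'b' 0 → fail=0;  out ∅∪∅=∅
  n2('ca'): parent n1 fail=0; on 'a' 0 → fail=0;  out ∅∪∅=∅
  n7('dc'): parent n6 fail=0; on 'c' 0 → fail=1;  out {1}∪{2}={1,2}
  n8('db'): parent n6 fail=0; on 'b' 0 → fail=10;  out ∅∪∅=∅
  n11('bd'): parent n10 fail=0; on 'd' 0 → fail=6;  out {4}∪∅={4}
  n3('caa'): parent n2 fail=0; on 'a' 0 → fail=0;  out ∅∪∅=∅
  n9('dbd'): parent n8 fail=10; on 'd' 10 → fail=11;  out {3}∪{4}={3,4}
  n4('caaa'): parent n3 fail=0; on 'a' 0 → fail=0;  out ∅∪∅=∅
  n5('caaaa'): parent n4 fail=0; on 'a' 0 → fail=0;  out {0}∪∅={0}

Text stream:
[0] read 'a'  n0⇒n0
[1] read 'a'  n0⇒n0
[2] read 'e'  n0⇒n0
[3] read 'b'  n0⇒n10
[4] read 'c'  n10⇒n1 (fail-walked)  emit P2@[4:4]
[5] read 'a'  n1⇒n2
[6] read 'a'  n2⇒n3
[7] read 'a'  n3⇒n4
[8] read 'a'  n4⇒n5  emit P0@[4:8]
[9] read 'd'  n5⇒n6 (fail-walked)
[10] read 'b'  n6⇒n8
[11] read 'd'  n8⇒n9  emit P3@[9:11],P4@[10:11]
[12] read 'a'  n9⇒n0 (fail-walked)
[13] read 'a'  n0⇒n0
[14] read 'c'  n0⇒n1  emit P2@[14:14]
[15] read 'a'  n1⇒n2
[16] read 'b'  n2⇒n10 (fail-walked)
[17] read 'd'  n10⇒n11  emit P4@[16:17]
[18] read 'c'  n11⇒n7 (fail-walked)  emit P1@[17:18],P2@[18:18]
[19] read 'a'  n7⇒n2 (fail-walked)
[20] read 'c'  n2⇒n1 (fail-walked)  emit P2@[20:20]
[21] read 'c'  n1⇒n1 (fail-walked)  emit P2@[21:21]
[22] read 'c'  n1⇒n1 (fail-walked)  emit P2@[22:22]
[23] read 'b'  n1⇒n10 (fail-walked)
[24] read 'a'  n10⇒n0 (fail-walked)
[25] read 'e'  n0⇒n0
[26] read 'c'  n0⇒n1  emit P2@[26:26]
[27] read 'b'  n1⇒n10 (fail-walked)
[28] read 'e'  n10⇒n0 (fail-walked)
[29] read 'e'  n0⇒n0
[30] read 'd'  n0⇒n6
[31] read 'd'  n6⇒n6 (fail-walked)
[32] read 'b'  n6⇒n8
[33] read 'd'  n8⇒n9  emit P3@[31:33],P4@[32:33]
[34] read 'd'  n9⇒n6 (fail-walked)
[35] read 'b'  n6⇒n8
[36] read 'd'  n8⇒n9  emit P3@[34:36],P4@[35:36]
[37] read 'd'  n9⇒n6 (fail-walked)
[38] read 'b'  n6⇒n8
[39] read 'd'  n8⇒n9  emit P3@[37:39],P4@[38:39]
[40] read 'd'  n9⇒n6 (fail-walked)
[41] read 'b'  n6⇒n8
[42] read 'd'  n8⇒n9  emit P3@[40:42],P4@[41:42]
[43] read 'a'  n9⇒n0 (fail-walked)
[44] read 'e'  n0⇒n0
[45] read 'e'  n0⇒n0
[46] read 'd'  n0⇒n6
[47] read 'b'  n6⇒n8
[48] read 'd'  n8⇒n9  emit P3@[46:48],P4@[47:48]
[49] read 'c'  n9⇒n7 (fail-walked)  emit P1@[48:49],P2@[49:49]

Result: [[4,2],[8,0],[11,3],[11,4],[14,2],[17,4],[18,1],[18,2],[20,2],[21,2],[22,2],[26,2],[33,3],[33,4],[36,3],[36,4],[39,3],[39,4],[42,3],[42,4],[48,3],[48,4],[49,1],[49,2]]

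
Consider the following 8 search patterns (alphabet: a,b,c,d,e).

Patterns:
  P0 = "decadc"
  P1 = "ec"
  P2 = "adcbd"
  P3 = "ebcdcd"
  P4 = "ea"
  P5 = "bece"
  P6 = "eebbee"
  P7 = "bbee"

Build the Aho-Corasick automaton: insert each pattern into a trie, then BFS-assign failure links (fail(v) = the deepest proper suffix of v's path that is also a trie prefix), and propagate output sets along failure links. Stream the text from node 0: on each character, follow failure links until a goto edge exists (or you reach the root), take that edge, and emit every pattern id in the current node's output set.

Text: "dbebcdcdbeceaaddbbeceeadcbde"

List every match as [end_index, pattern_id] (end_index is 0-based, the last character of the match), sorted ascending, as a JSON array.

Construct AC machine:
Trie nodes:
  n0 'ε': a→9 b→20 d→1 e→7
  n1 'd': e→2
  n2 'de': c→3
  n3 'dec': a→4
  n4 'deca': d→5
  n5 'decad': c→6
  n6 'decadc': ·  ←P0
  n7 'e': a→19 b→14 c→8 e→24
  n8 'ec': ·  ←P1
  n9 'a': d→10
  n10 'ad': c→11
  n11 'adc': b→12
  n12 'adcb': d→13
  n13 'adcbd': ·  ←P2
  n14 'eb': c→15
  n15 'ebc': d→16
  n16 'ebcd': c→17
  n17 'ebcdc': d→18
  n18 'ebcdcd': ·  ←P3
  n19 'ea': ·  ←P4
  n20 'b': b→29 e→21
  n21 'be': c→22
  n22 'bec': e→23
  n23 'bece': ·  ←P5
  n24 'ee': b→25
  n25 'eeb': b→26
  n26 'eebb': e→27
  n27 'eebbe': e→28
  n28 'eebbee': ·  ←P6
  n29 'bb': e→30
  n30 'bbe': e→31
  n31 'bbee': ·  ←P7

Failure links (BFS by depth):
  fail(1) 'd': from fail(0)=0 chase 'd': 0 ⇒ 0;  out=∅∪out(0)=∅
  fail(7) 'e': from fail(0)=0 chase 'e': 0 ⇒ 0;  out=∅∪out(0)=∅
  fail(9) 'a': from fail(0)=0 chase 'a': 0 ⇒ 0;  out=∅∪out(0)=∅
  fail(20) 'b': from fail(0)=0 chase 'b': 0 ⇒ 0;  out=∅∪out(0)=∅
  fail(2) 'de': from fail(1)=0 chase 'e': 0 ⇒ 7;  out=∅∪out(7)=∅
  fail(8) 'ec': from fail(7)=0 chase 'c': 0 ⇒ 0;  out={1}∪out(0)={1}
  fail(10) 'ad': from fail(9)=0 chase 'd': 0 ⇒ 1;  out=∅∪out(1)=∅
  fail(14) 'eb': from fail(7)=0 chase 'b': 0 ⇒ 20;  out=∅∪out(20)=∅
  fail(19) 'ea': from fail(7)=0 chase 'a': 0 ⇒ 9;  out={4}∪out(9)={4}
  fail(21) 'be': from fail(20)=0 chase 'e': 0 ⇒ 7;  out=∅∪out(7)=∅
  fail(24) 'ee': from fail(7)=0 chase 'e': 0 ⇒ 7;  out=∅∪out(7)=∅
  fail(29) 'bb': from fail(20)=0 chase 'b': 0 ⇒ 20;  out=∅∪out(20)=∅
  fail(3) 'dec': from fail(2)=7 chase 'c': 7 ⇒ 8;  out=∅∪out(8)={1}
  fail(11) 'adc': from fail(10)=1 chase 'c': 1→0 ⇒ 0;  out=∅∪out(0)=∅
  fail(15) 'ebc': from fail(14)=20 chase 'c': 20→0 ⇒ 0;  out=∅∪out(0)=∅
  fail(22) 'bec': from fail(21)=7 chase 'c': 7 ⇒ 8;  out=∅∪out(8)={1}
  fail(25) 'eeb': from fail(24)=7 chase 'b': 7 ⇒ 14;  out=∅∪out(14)=∅
  fail(30) 'bbe': from fail(29)=20 chase 'e': 20 ⇒ 21;  out=∅∪out(21)=∅
  fail(4) 'deca': from fail(3)=8 chase 'a': 8→0 ⇒ 9;  out=∅∪out(9)=∅
  fail(12) 'adcb': from fail(11)=0 chase 'b': 0 ⇒ 20;  out=∅∪out(20)=∅
  fail(16) 'ebcd': from fail(15)=0 chase 'd': 0 ⇒ 1;  out=∅∪out(1)=∅
  fail(23) 'bece': from fail(22)=8 chase 'e': 8→0 ⇒ 7;  out={5}∪out(7)={5}
  fail(26) 'eebb': from fail(25)=14 chase 'b': 14→20 ⇒ 29;  out=∅∪out(29)=∅
  fail(31) 'bbee': from fail(30)=21 chase 'e': 21→7 ⇒ 24;  out={7}∪out(24)={7}
  fail(5) 'decad': from fail(4)=9 chase 'd': 9 ⇒ 10;  out=∅∪out(10)=∅
  fail(13) 'adcbd': from fail(12)=20 chase 'd': 20→0 ⇒ 1;  out={2}∪out(1)={2}
  fail(17) 'ebcdc': from fail(16)=1 chase 'c': 1→0 ⇒ 0;  out=∅∪out(0)=∅
  fail(27) 'eebbe': from fail(26)=29 chase 'e': 29 ⇒ 30;  out=∅∪out(30)=∅
  fail(6) 'decadc': from fail(5)=10 chase 'c': 10 ⇒ 11;  out={0}∪out(11)={0}
  fail(18) 'ebcdcd': from fail(17)=0 chase 'd': 0 ⇒ 1;  out={3}∪out(1)={3}
  fail(28) 'eebbee': from fail(27)=30 chase 'e': 30 ⇒ 31;  out={6}∪out(31)={6,7}

Run:
i=0 'd': node 0→1
i=1 'b': node 1→20 ·f
i=2 'e': node 20→21
i=3 'b': node 21→14 ·f
i=4 'c': node 14→15
i=5 'd': node 15→16
i=6 'c': node 16→17
i=7 'd': node 17→18  → match P3@[2:7]
i=8 'b': node 18→20 ·f
i=9 'e': node 20→21
i=10 'c': node 21→22  → match P1@[9:10]
i=11 'e': node 22→23  → match P5@[8:11]
i=12 'a': node 23→19 ·f  → match P4@[11:12]
i=13 'a': node 19→9 ·f
i=14 'd': node 9→10
i=15 'd': node 10→1 ·f
i=16 'b': node 1→20 ·f
i=17 'b': node 20→29
i=18 'e': node 29→30
i=19 'c': node 30→22 ·f  → match P1@[18:19]
i=20 'e': node 22→23  → match P5@[17:20]
i=21 'e': node 23→24 ·f
i=22 'a': node 24→19 ·f  → match P4@[21:22]
i=23 'd': node 19→10 ·f
i=24 'c': node 10→11
i=25 'b': node 11→12
i=26 'd': node 12→13  → match P2@[22:26]
i=27 'e': node 13→2 ·f

Result: [[7,3],[10,1],[11,5],[12,4],[19,1],[20,5],[22,4],[26,2]]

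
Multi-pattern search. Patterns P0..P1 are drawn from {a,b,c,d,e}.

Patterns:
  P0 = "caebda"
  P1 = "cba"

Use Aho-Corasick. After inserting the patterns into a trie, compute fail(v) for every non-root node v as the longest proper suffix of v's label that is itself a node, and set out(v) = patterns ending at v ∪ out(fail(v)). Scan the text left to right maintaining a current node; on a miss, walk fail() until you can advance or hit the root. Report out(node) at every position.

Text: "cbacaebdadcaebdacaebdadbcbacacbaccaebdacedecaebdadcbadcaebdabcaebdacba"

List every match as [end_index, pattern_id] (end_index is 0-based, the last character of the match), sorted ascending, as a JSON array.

Build automaton:
Trie (insert patterns):
  n0 'ε': c→1
  n1 'c': a→2 b→7
  n2 'ca': e→3
  n3 'cae': b→4
  n4 'caeb': d→5
  n5 'caebd': a→6
  n6 'caebda': ·  ←P0
  n7 'cb': a→8
  n8 'cba': ·  ←P1

Failure links (BFS by depth):
  n1('c'): parent n0 fail=0; on 'c' 0 → fail=0;  out ∅∪∅=∅
  n2('ca'): parent n1 fail=0; on 'a' 0 → fail=0;  out ∅∪∅=∅
  n7('cb'): parent n1 fail=0; on 'b' 0 → fail=0;  out ∅∪∅=∅
  n3('cae'): parent n2 fail=0; on 'e' 0 → fail=0;  out ∅∪∅=∅
  n8('cba'): parent n7 fail=0; on 'a' 0 → fail=0;  out {1}∪∅={1}
  n4('caeb'): parent n3 fail=0; on 'b' 0 → fail=0;  out ∅∪∅=∅
  n5('caebd'): parent n4 fail=0; on 'd' 0 → fail=0;  out ∅∪∅=∅
  n6('caebda'): parent n5 fail=0; on 'a' 0 → fail=0;  out {0}∪∅={0}

Text stream:
[0] read 'c'  n0⇒n1
[1] read 'b'  n1⇒n7
[2] read 'a'  n7⇒n8  → match P1@[0:2]
[3] read 'c'  n8⇒n1 ·f
[4] read 'a'  n1⇒n2
[5] read 'e'  n2⇒n3
[6] read 'b'  n3⇒n4
[7] read 'd'  n4⇒n5
[8] read 'a'  n5⇒n6  → match P0@[3:8]
[9] read 'd'  n6⇒n0 ·f
[10] read 'c'  n0⇒n1
[11] read 'a'  n1⇒n2
[12] read 'e'  n2⇒n3
[13] read 'b'  n3⇒n4
[14] read 'd'  n4⇒n5
[15] read 'a'  n5⇒n6  → match P0@[10:15]
[16] read 'c'  n6⇒n1 ·f
[17] read 'a'  n1⇒n2
[18] read 'e'  n2⇒n3
[19] read 'b'  n3⇒n4
[20] read 'd'  n4⇒n5
[21] read 'a'  n5⇒n6  → match P0@[16:21]
[22] read 'd'  n6⇒n0 ·f
[23] read 'b'  n0⇒n0
[24] read 'c'  n0⇒n1
[25] read 'b'  n1⇒n7
[26] read 'a'  n7⇒n8  → match P1@[24:26]
[27] read 'c'  n8⇒n1 ·f
[28] read 'a'  n1⇒n2
[29] read 'c'  n2⇒n1 ·f
[30] read 'b'  n1⇒n7
[31] read 'a'  n7⇒n8  → match P1@[29:31]
[32] read 'c'  n8⇒n1 ·f
[33] read 'c'  n1⇒n1 ·f
[34] read 'a'  n1⇒n2
[35] read 'e'  n2⇒n3
[36] read 'b'  n3⇒n4
[37] read 'd'  n4⇒n5
[38] read 'a'  n5⇒n6  → match P0@[33:38]
[39] read 'c'  n6⇒n1 ·f
[40] read 'e'  n1⇒n0 ·f
[41] read 'd'  n0⇒n0
[42] read 'e'  n0⇒n0
[43] read 'c'  n0⇒n1
[44] read 'a'  n1⇒n2
[45] read 'e'  n2⇒n3
[46] read 'b'  n3⇒n4
[47] read 'd'  n4⇒n5
[48] read 'a'  n5⇒n6  → match P0@[43:48]
[49] read 'd'  n6⇒n0 ·f
[50] read 'c'  n0⇒n1
[51] read 'b'  n1⇒n7
[52] read 'a'  n7⇒n8  → match P1@[50:52]
[53] read 'd'  n8⇒n0 ·f
[54] read 'c'  n0⇒n1
[55] read 'a'  n1⇒n2
[56] read 'e'  n2⇒n3
[57] read 'b'  n3⇒n4
[58] read 'd'  n4⇒n5
[59] read 'a'  n5⇒n6  → match P0@[54:59]
[60] read 'b'  n6⇒n0 ·f
[61] read 'c'  n0⇒n1
[62] read 'a'  n1⇒n2
[63] read 'e'  n2⇒n3
[64] read 'b'  n3⇒n4
[65] read 'd'  n4⇒n5
[66] read 'a'  n5⇒n6  → match P0@[61:66]
[67] read 'c'  n6⇒n1 ·f
[68] read 'b'  n1⇒n7
[69] read 'a'  n7⇒n8  → match P1@[67:69]

Result: [[2,1],[8,0],[15,0],[21,0],[26,1],[31,1],[38,0],[48,0],[52,1],[59,0],[66,0],[69,1]]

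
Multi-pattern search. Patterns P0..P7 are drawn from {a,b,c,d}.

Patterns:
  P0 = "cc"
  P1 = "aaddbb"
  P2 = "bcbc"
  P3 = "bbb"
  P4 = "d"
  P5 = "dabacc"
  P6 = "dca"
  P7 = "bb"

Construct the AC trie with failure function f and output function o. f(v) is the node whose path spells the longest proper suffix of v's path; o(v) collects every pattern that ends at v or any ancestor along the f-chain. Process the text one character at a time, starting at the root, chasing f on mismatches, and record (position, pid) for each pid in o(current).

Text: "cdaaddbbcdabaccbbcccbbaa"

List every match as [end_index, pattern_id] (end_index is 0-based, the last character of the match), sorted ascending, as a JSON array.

Construct AC machine:
Trie (insert patterns):
  n0 'ε': a→3 b→9 c→1 d→15
  n1 'c': c→2
  n2 'cc': ·  ←P0
  n3 'a': a→4
  n4 'aa': d→5
  n5 'aad': d→6
  n6 'aadd': b→7
  n7 'aaddb': b→8
  n8 'aaddbb': ·  ←P1
  n9 'b': b→13 c→10
  n10 'bc': b→11
  n11 'bcb': c→12
  n12 'bcbc': ·  ←P2
  n13 'bb': b→14  ←P7
  n14 'bbb': ·  ←P3
  n15 'd': a→16 c→21  ←P4
  n16 'da': b→17
  n17 'dab': a→18
  n18 'daba': c→19
  n19 'dabac': c→20
  n20 'dabacc': ·  ←P5
  n21 'dc': a→22
  n22 'dca': ·  ←P6

BFS fail/out derivation:
  fail(1) 'c': from fail(0)=0 chase 'c': 0 ⇒ 0;  out=∅∪out(0)=∅
  fail(3) 'a': from fail(0)=0 chase 'a': 0 ⇒ 0;  out=∅∪out(0)=∅
  fail(9) 'b': from fail(0)=0 chase 'b': 0 ⇒ 0;  out=∅∪out(0)=∅
  fail(15) 'd': from fail(0)=0 chase 'd': 0 ⇒ 0;  out={4}∪out(0)={4}
  fail(2) 'cc': from fail(1)=0 chase 'c': 0 ⇒ 1;  out={0}∪out(1)={0}
  fail(4) 'aa': from fail(3)=0 chase 'a': 0 ⇒ 3;  out=∅∪out(3)=∅
  fail(10) 'bc': from fail(9)=0 chase 'c': 0 ⇒ 1;  out=∅∪out(1)=∅
  fail(13) 'bb': from fail(9)=0 chase 'b': 0 ⇒ 9;  out={7}∪out(9)={7}
  fail(16) 'da': from fail(15)=0 chase 'a': 0 ⇒ 3;  out=∅∪out(3)=∅
  fail(21) 'dc': from fail(15)=0 chase 'c': 0 ⇒ 1;  out=∅∪out(1)=∅
  fail(5) 'aad': from fail(4)=3 chase 'd': 3→0 ⇒ 15;  out=∅∪out(15)={4}
  fail(11) 'bcb': from fail(10)=1 chase 'b': 1→0 ⇒ 9;  out=∅∪out(9)=∅
  fail(14) 'bbb': from fail(13)=9 chase 'b': 9 ⇒ 13;  out={3}∪out(13)={3,7}
  fail(17) 'dab': from fail(16)=3 chase 'b': 3→0 ⇒ 9;  out=∅∪out(9)=∅
  fail(22) 'dca': from fail(21)=1 chase 'a': 1→0 ⇒ 3;  out={6}∪out(3)={6}
  fail(6) 'aadd': from fail(5)=15 chase 'd': 15→0 ⇒ 15;  out=∅∪out(15)={4}
  fail(12) 'bcbc': from fail(11)=9 chase 'c': 9 ⇒ 10;  out={2}∪out(10)={2}
  fail(18) 'daba': from fail(17)=9 chase 'a': 9→0 ⇒ 3;  out=∅∪out(3)=∅
  fail(7) 'aaddb': from fail(6)=15 chase 'b': 15→0 ⇒ 9;  out=∅∪out(9)=∅
  fail(19) 'dabac': from fail(18)=3 chase 'c': 3→0 ⇒ 1;  out=∅∪out(1)=∅
  fail(8) 'aaddbb': from fail(7)=9 chase 'b': 9 ⇒ 13;  out={1}∪out(13)={1,7}
  fail(20) 'dabacc': from fail(19)=1 chase 'c': 1 ⇒ 2;  out={5}∪out(2)={0,5}

Scan:
i=0 'c': node 0→1
i=1 'd': node 1→15 ·f  emit P4@[1:1]
i=2 'a': node 15→16
i=3 'a': node 16→4 ·f
i=4 'd': node 4→5  emit P4@[4:4]
i=5 'd': node 5→6  emit P4@[5:5]
i=6 'b': node 6→7
i=7 'b': node 7→8  emit P1@[2:7],P7@[6:7]
i=8 'c': node 8→10 ·f
i=9 'd': node 10→15 ·f  emit P4@[9:9]
i=10 'a': node 15→16
i=11 'b': node 16→17
i=12 'a': node 17→18
i=13 'c': node 18→19
i=14 'c': node 19→20  emit P0@[13:14],P5@[9:14]
i=15 'b': node 20→9 ·f
i=16 'b': node 9→13  emit P7@[15:16]
i=17 'c': node 13→10 ·f
i=18 'c': node 10→2 ·f  emit P0@[17:18]
i=19 'c': node 2→2 ·f  emit P0@[18:19]
i=20 'b': node 2→9 ·f
i=21 'b': node 9→13  emit P7@[20:21]
i=22 'a': node 13→3 ·f
i=23 'a': node 3→4

All matches (sorted): [[1,4],[4,4],[5,4],[7,1],[7,7],[9,4],[14,0],[14,5],[16,7],[18,0],[19,0],[21,7]]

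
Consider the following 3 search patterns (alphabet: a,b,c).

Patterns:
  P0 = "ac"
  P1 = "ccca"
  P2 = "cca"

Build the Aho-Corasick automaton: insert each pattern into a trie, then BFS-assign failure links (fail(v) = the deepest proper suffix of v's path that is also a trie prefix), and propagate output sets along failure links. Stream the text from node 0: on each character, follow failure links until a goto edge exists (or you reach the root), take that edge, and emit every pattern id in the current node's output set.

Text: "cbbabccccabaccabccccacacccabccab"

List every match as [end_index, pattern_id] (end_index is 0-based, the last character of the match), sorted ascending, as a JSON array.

Build automaton:
Trie (insert patterns):
  0='ε' goto a→1 c→3
  1='a' goto c→2
  2='ac' goto ·  [P0 ends]
  3='c' goto c→4
  4='cc' goto a→7 c→5
  5='ccc' goto a→6
  6='ccca' goto ·  [P1 ends]
  7='cca' goto ·  [P2 ends]

Failure links (BFS by depth):
  n1('a'): parent n0 fail=0; on 'a' 0 → fail=0;  out ∅∪∅=∅
  n3('c'): parent n0 fail=0; on 'c' 0 → fail=0;  out ∅∪∅=∅
  n2('ac'): parent n1 fail=0; on 'c' 0 → fail=3;  out {0}∪∅={0}
  n4('cc'): parent n3 fail=0; on 'c' 0 → fail=3;  out ∅∪∅=∅
  n5('ccc'): parent n4 fail=3; on 'c' 3 → fail=4;  out ∅∪∅=∅
  n7('cca'): parent n4 fail=3; on 'a' 3→0 → fail=1;  out {2}∪∅={2}
  n6('ccca'): parent n5 fail=4; on 'a' 4 → fail=7;  out {1}∪{2}={1,2}

Run:
i=0 'c': node 0→3
i=1 'b': node 3→0 (via fail)
i=2 'b': node 0→0
i=3 'a': node 0→1
i=4 'b': node 1→0 (via fail)
i=5 'c': node 0→3
i=6 'c': node 3→4
i=7 'c': node 4→5
i=8 'c': node 5→5 (via fail)
i=9 'a': node 5→6  → match P1@[6:9],P2@[7:9]
i=10 'b': node 6→0 (via fail)
i=11 'a': node 0→1
i=12 'c': node 1→2  → match P0@[11:12]
i=13 'c': node 2→4 (via fail)
i=14 'a': node 4→7  → match P2@[12:14]
i=15 'b': node 7→0 (via fail)
i=16 'c': node 0→3
i=17 'c': node 3→4
i=18 'c': node 4→5
i=19 'c': node 5→5 (via fail)
i=20 'a': node 5→6  → match P1@[17:20],P2@[18:20]
i=21 'c': node 6→2 (via fail)  → match P0@[20:21]
i=22 'a': node 2→1 (via fail)
i=23 'c': node 1→2  → match P0@[22:23]
i=24 'c': node 2→4 (via fail)
i=25 'c': node 4→5
i=26 'a': node 5→6  → match P1@[23:26],P2@[24:26]
i=27 'b': node 6→0 (via fail)
i=28 'c': node 0→3
i=29 'c': node 3→4
i=30 'a': node 4→7  → match P2@[28:30]
i=31 'b': node 7→0 (via fail)

All matches (sorted): [[9,1],[9,2],[12,0],[14,2],[20,1],[20,2],[21,0],[23,0],[26,1],[26,2],[30,2]]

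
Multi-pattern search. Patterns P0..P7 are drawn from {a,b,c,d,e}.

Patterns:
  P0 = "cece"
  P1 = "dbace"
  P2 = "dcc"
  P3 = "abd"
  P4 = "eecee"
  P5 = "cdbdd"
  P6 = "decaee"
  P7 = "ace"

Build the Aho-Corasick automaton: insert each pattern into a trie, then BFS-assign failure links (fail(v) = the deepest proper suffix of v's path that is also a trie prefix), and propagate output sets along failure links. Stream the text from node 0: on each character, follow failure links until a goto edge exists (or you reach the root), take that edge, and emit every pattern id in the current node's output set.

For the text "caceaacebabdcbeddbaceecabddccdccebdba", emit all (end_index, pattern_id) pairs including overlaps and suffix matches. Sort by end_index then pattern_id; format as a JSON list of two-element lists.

Build automaton:
Trie nodes:
  n0 'ε': a→12 c→1 d→5 e→15
  n1 'c': d→20 e→2
  n2 'ce': c→3
  n3 'cec': e→4
  n4 'cece': ·  ←P0
  n5 'd': b→6 c→10 e→24
  n6 'db': a→7
  n7 'dba': c→8
  n8 'dbac': e→9
  n9 'dbace': ·  ←P1
  n10 'dc': c→11
  n11 'dcc': ·  ←P2
  n12 'a': b→13 c→29
  n13 'ab': d→14
  n14 'abd': ·  ←P3
  n15 'e': e→16
  n16 'ee': c→17
  n17 'eec': e→18
  n18 'eece': e→19
  n19 'eecee': ·  ←P4
  n20 'cd': b→21
  n21 'cdb': d→22
  n22 'cdbd': d→23
  n23 'cdbdd': ·  ←P5
  n24 'de': c→25
  n25 'dec': a→26
  n26 'deca': e→27
  n27 'decae': e→28
  n28 'decaee': ·  ←P6
  n29 'ac': e→30
  n30 'ace': ·  ←P7

Failure links (BFS by depth):
  n1('c'): parent n0 fail=0; on 'c' 0 → fail=0;  out ∅∪∅=∅
  n5('d'): parent n0 fail=0; on 'd' 0 → fail=0;  out ∅∪∅=∅
  n12('a'): parent n0 fail=0; on 'a' 0 → fail=0;  out ∅∪∅=∅
  n15('e'): parent n0 fail=0; on 'e' 0 → fail=0;  out ∅∪∅=∅
  n2('ce'): parent n1 fail=0; on 'e' 0 → fail=15;  out ∅∪∅=∅
  n6('db'): parent n5 fail=0; on 'b' 0 → fail=0;  out ∅∪∅=∅
  n10('dc'): parent n5 fail=0; on 'c' 0 → fail=1;  out ∅∪∅=∅
  n13('ab'): parent n12 fail=0; on 'b' 0 → fail=0;  out ∅∪∅=∅
  n16('ee'): parent n15 fail=0; on 'e' 0 → fail=15;  out ∅∪∅=∅
  n20('cd'): parent n1 fail=0; on 'd' 0 → fail=5;  out ∅∪∅=∅
  n24('de'): parent n5 fail=0; on 'e' 0 → fail=15;  out ∅∪∅=∅
  n29('ac'): parent n12 fail=0; on 'c' 0 → fail=1;  out ∅∪∅=∅
  n3('cec'): parent n2 fail=15; on 'c' 15→0 → fail=1;  out ∅∪∅=∅
  n7('dba'): parent n6 fail=0; on 'a' 0 → fail=12;  out ∅∪∅=∅
  n11('dcc'): parent n10 fail=1; on 'c' 1→0 → fail=1;  out {2}∪∅={2}
  n14('abd'): parent n13 fail=0; on 'd' 0 → fail=5;  out {3}∪∅={3}
  n17('eec'): parent n16 fail=15; on 'c' 15→0 → fail=1;  out ∅∪∅=∅
  n21('cdb'): parent n20 fail=5; on 'b' 5 → fail=6;  out ∅∪∅=∅
  n25('dec'): parent n24 fail=15; on 'c' 15→0 → fail=1;  out ∅∪∅=∅
  n30('ace'): parent n29 fail=1; on 'e' 1 → fail=2;  out {7}∪∅={7}
  n4('cece'): parent n3 fail=1; on 'e' 1 → fail=2;  out {0}∪∅={0}
  n8('dbac'): parent n7 fail=12; on 'c' 12 → fail=29;  out ∅∪∅=∅
  n18('eece'): parent n17 fail=1; on 'e' 1 → fail=2;  out ∅∪∅=∅
  n22('cdbd'): parent n21 fail=6; on 'd' 6→0 → fail=5;  out ∅∪∅=∅
  n26('deca'): parent n25 fail=1; on 'a' 1→0 → fail=12;  out ∅∪∅=∅
  n9('dbace'): parent n8 fail=29; on 'e' 29 → fail=30;  out {1}∪{7}={1,7}
  n19('eecee'): parent n18 fail=2; on 'e' 2→15 → fail=16;  out {4}∪∅={4}
  n23('cdbdd'): parent n22 fail=5; on 'd' 5→0 → fail=5;  out {5}∪∅={5}
  n27('decae'): parent n26 fail=12; on 'e' 12→0 → fail=15;  out ∅∪∅=∅
  n28('decaee'): parent n27 fail=15; on 'e' 15 → fail=16;  out {6}∪∅={6}

Scan:
pos 0 'c': at 1
pos 1 'a': at 12 (fail-walked)
pos 2 'c': at 29
pos 3 'e': at 30  → match P7@[1:3]
pos 4 'a': at 12 (fail-walked)
pos 5 'a': at 12 (fail-walked)
pos 6 'c': at 29
pos 7 'e': at 30  → match P7@[5:7]
pos 8 'b': at 0 (fail-walked)
pos 9 'a': at 12
pos 10 'b': at 13
pos 11 'd': at 14  → match P3@[9:11]
pos 12 'c': at 10 (fail-walked)
pos 13 'b': at 0 (fail-walked)
pos 14 'e': at 15
pos 15 'd': at 5 (fail-walked)
pos 16 'd': at 5 (fail-walked)
pos 17 'b': at 6
pos 18 'a': at 7
pos 19 'c': at 8
pos 20 'e': at 9  → match P1@[16:20],P7@[18:20]
pos 21 'e': at 16 (fail-walked)
pos 22 'c': at 17
pos 23 'a': at 12 (fail-walked)
pos 24 'b': at 13
pos 25 'd': at 14  → match P3@[23:25]
pos 26 'd': at 5 (fail-walked)
pos 27 'c': at 10
pos 28 'c': at 11  → match P2@[26:28]
pos 29 'd': at 20 (fail-walked)
pos 30 'c': at 10 (fail-walked)
pos 31 'c': at 11  → match P2@[29:31]
pos 32 'e': at 2 (fail-walked)
pos 33 'b': at 0 (fail-walked)
pos 34 'd': at 5
pos 35 'b': at 6
pos 36 'a': at 7

Matches: [[3,7],[7,7],[11,3],[20,1],[20,7],[25,3],[28,2],[31,2]]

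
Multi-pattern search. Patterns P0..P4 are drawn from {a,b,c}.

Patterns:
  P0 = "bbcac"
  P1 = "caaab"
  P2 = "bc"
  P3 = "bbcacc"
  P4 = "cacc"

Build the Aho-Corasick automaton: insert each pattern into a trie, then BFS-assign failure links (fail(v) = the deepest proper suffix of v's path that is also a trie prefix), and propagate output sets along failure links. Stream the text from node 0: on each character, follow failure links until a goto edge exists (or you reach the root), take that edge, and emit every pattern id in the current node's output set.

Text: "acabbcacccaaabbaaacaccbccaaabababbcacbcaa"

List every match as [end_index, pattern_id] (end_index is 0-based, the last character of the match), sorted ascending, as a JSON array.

Construct AC machine:
Trie (insert patterns):
  0='ε' goto b→1 c→6
  1='b' goto b→2 c→11
  2='bb' goto c→3
  3='bbc' goto a→4
  4='bbca' goto c→5
  5='bbcac' goto c→12  [P0 ends]
  6='c' goto a→7
  7='ca' goto a→8 c→13
  8='caa' goto a→9
  9='caaa' goto b→10
  10='caaab' goto ·  [P1 ends]
  11='bc' goto ·  [P2 ends]
  12='bbcacc' goto ·  [P3 ends]
  13='cac' goto c→14
  14='cacc' goto ·  [P4 ends]

Failure links (BFS by depth):
  n1('b'): parent n0 fail=0; on 'b' 0 → fail=0;  out ∅∪∅=∅
  n6('c'): parent n0 fail=0; on 'c' 0 → fail=0;  out ∅∪∅=∅
  n2('bb'): parent n1 fail=0; on 'b' 0 → fail=1;  out ∅∪∅=∅
  n7('ca'): parent n6 fail=0; on 'a' 0 → fail=0;  out ∅∪∅=∅
  n11('bc'): parent n1 fail=0; on 'c' 0 → fail=6;  out {2}∪∅={2}
  n3('bbc'): parent n2 fail=1; on 'c' 1 → fail=11;  out ∅∪{2}={2}
  n8('caa'): parent n7 fail=0; on 'a' 0 → fail=0;  out ∅∪∅=∅
  n13('cac'): parent n7 fail=0; on 'c' 0 → fail=6;  out ∅∪∅=∅
  n4('bbca'): parent n3 fail=11; on 'a' 11→6 → fail=7;  out ∅∪∅=∅
  n9('caaa'): parent n8 fail=0; on 'a' 0 → fail=0;  out ∅∪∅=∅
  n14('cacc'): parent n13 fail=6; on 'c' 6→0 → fail=6;  out {4}∪∅={4}
  n5('bbcac'): parent n4 fail=7; on 'c' 7 → fail=13;  out {0}∪∅={0}
  n10('caaab'): parent n9 fail=0; on 'b' 0 → fail=1;  out {1}∪∅={1}
  n12('bbcacc'): parent n5 fail=13; on 'c' 13 → fail=14;  out {3}∪{4}={3,4}

Scan:
[0] read 'a'  n0⇒n0
[1] read 'c'  n0⇒n6
[2] read 'a'  n6⇒n7
[3] read 'b'  n7⇒n1 (via fail)
[4] read 'b'  n1⇒n2
[5] read 'c'  n2⇒n3  emit P2@[4:5]
[6] read 'a'  n3⇒n4
[7] read 'c'  n4⇒n5  emit P0@[3:7]
[8] read 'c'  n5⇒n12  emit P3@[3:8],P4@[5:8]
[9] read 'c'  n12⇒n6 (via fail)
[10] read 'a'  n6⇒n7
[11] read 'a'  n7⇒n8
[12] read 'a'  n8⇒n9
[13] read 'b'  n9⇒n10  emit P1@[9:13]
[14] read 'b'  n10⇒n2 (via fail)
[15] read 'a'  n2⇒n0 (via fail)
[16] read 'a'  n0⇒n0
[17] read 'a'  n0⇒n0
[18] read 'c'  n0⇒n6
[19] read 'a'  n6⇒n7
[20] read 'c'  n7⇒n13
[21] read 'c'  n13⇒n14  emit P4@[18:21]
[22] read 'b'  n14⇒n1 (via fail)
[23] read 'c'  n1⇒n11  emit P2@[22:23]
[24] read 'c'  n11⇒n6 (via fail)
[25] read 'a'  n6⇒n7
[26] read 'a'  n7⇒n8
[27] read 'a'  n8⇒n9
[28] read 'b'  n9⇒n10  emit P1@[24:28]
[29] read 'a'  n10⇒n0 (via fail)
[30] read 'b'  n0⇒n1
[31] read 'a'  n1⇒n0 (via fail)
[32] read 'b'  n0⇒n1
[33] read 'b'  n1⇒n2
[34] read 'c'  n2⇒n3  emit P2@[33:34]
[35] read 'a'  n3⇒n4
[36] read 'c'  n4⇒n5  emit P0@[32:36]
[37] read 'b'  n5⇒n1 (via fail)
[38] read 'c'  n1⇒n11  emit P2@[37:38]
[39] read 'a'  n11⇒n7 (via fail)
[40] read 'a'  n7⇒n8

All matches (sorted): [[5,2],[7,0],[8,3],[8,4],[13,1],[21,4],[23,2],[28,1],[34,2],[36,0],[38,2]]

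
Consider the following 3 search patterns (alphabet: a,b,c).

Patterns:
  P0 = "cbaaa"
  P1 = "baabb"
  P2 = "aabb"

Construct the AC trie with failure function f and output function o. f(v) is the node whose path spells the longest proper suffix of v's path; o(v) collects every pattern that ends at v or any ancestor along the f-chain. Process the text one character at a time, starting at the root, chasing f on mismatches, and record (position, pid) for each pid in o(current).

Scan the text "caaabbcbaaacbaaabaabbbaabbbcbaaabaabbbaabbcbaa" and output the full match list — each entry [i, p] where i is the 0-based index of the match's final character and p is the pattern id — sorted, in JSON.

Build:
Trie nodes:
  n0 'ε': a→11 b→6 c→1
  n1 'c': b→2
  n2 'cb': a→3
  n3 'cba': a→4
  n4 'cbaa': a→5
  n5 'cbaaa': ·  ←P0
  n6 'b': a→7
  n7 'ba': a→8
  n8 'baa': b→9
  n9 'baab': b→10
  n10 'baabb': ·  ←P1
  n11 'a': a→12
  n12 'aa': b→13
  n13 'aab': b→14
  n14 'aabb': ·  ←P2

Failure links (BFS by depth):
  n1('c'): parent n0 fail=0; on 'c' 0 → fail=0;  out ∅∪∅=∅
  n6('b'): parent n0 fail=0; on 'b' 0 → fail=0;  out ∅∪∅=∅
  n11('a'): parent n0 fail=0; on 'a' 0 → fail=0;  out ∅∪∅=∅
  n2('cb'): parent n1 fail=0; on 'b' 0 → fail=6;  out ∅∪∅=∅
  n7('ba'): parent n6 fail=0; on 'a' 0 → fail=11;  out ∅∪∅=∅
  n12('aa'): parent n11 fail=0; on 'a' 0 → fail=11;  out ∅∪∅=∅
  n3('cba'): parent n2 fail=6; on 'a' 6 → fail=7;  out ∅∪∅=∅
  n8('baa'): parent n7 fail=11; on 'a' 11 → fail=12;  out ∅∪∅=∅
  n13('aab'): parent n12 fail=11; on 'b' 11→0 → fail=6;  out ∅∪∅=∅
  n4('cbaa'): parent n3 fail=7; on 'a' 7 → fail=8;  out ∅∪∅=∅
  n9('baab'): parent n8 fail=12; on 'b' 12 → fail=13;  out ∅∪∅=∅
  n14('aabb'): parent n13 fail=6; on 'b' 6→0 → fail=6;  out {2}∪∅={2}
  n5('cbaaa'): parent n4 fail=8; on 'a' 8→12→11 → fail=12;  out {0}∪∅={0}
  n10('baabb'): parent n9 fail=13; on 'b' 13 → fail=14;  out {1}∪{2}={1,2}

Text stream:
i=0 'c': node 0→1
i=1 'a': node 1→11 (fail-walked)
i=2 'a': node 11→12
i=3 'a': node 12→12 (fail-walked)
i=4 'b': node 12→13
i=5 'b': node 13→14  → match P2@[2:5]
i=6 'c': node 14→1 (fail-walked)
i=7 'b': node 1→2
i=8 'a': node 2→3
i=9 'a': node 3→4
i=10 'a': node 4→5  → match P0@[6:10]
i=11 'c': node 5→1 (fail-walked)
i=12 'b': node 1→2
i=13 'a': node 2→3
i=14 'a': node 3→4
i=15 'a': node 4→5  → match P0@[11:15]
i=16 'b': node 5→13 (fail-walked)
i=17 'a': node 13→7 (fail-walked)
i=18 'a': node 7→8
i=19 'b': node 8→9
i=20 'b': node 9→10  → match P1@[16:20],P2@[17:20]
i=21 'b': node 10→6 (fail-walked)
i=22 'a': node 6→7
i=23 'a': node 7→8
i=24 'b': node 8→9
i=25 'b': node 9→10  → match P1@[21:25],P2@[22:25]
i=26 'b': node 10→6 (fail-walked)
i=27 'c': node 6→1 (fail-walked)
i=28 'b': node 1→2
i=29 'a': node 2→3
i=30 'a': node 3→4
i=31 'a': node 4→5  → match P0@[27:31]
i=32 'b': node 5→13 (fail-walked)
i=33 'a': node 13→7 (fail-walked)
i=34 'a': node 7→8
i=35 'b': node 8→9
i=36 'b': node 9→10  → match P1@[32:36],P2@[33:36]
i=37 'b': node 10→6 (fail-walked)
i=38 'a': node 6→7
i=39 'a': node 7→8
i=40 'b': node 8→9
i=41 'b': node 9→10  → match P1@[37:41],P2@[38:41]
i=42 'c': node 10→1 (fail-walked)
i=43 'b': node 1→2
i=44 'a': node 2→3
i=45 'a': node 3→4

All matches (sorted): [[5,2],[10,0],[15,0],[20,1],[20,2],[25,1],[25,2],[31,0],[36,1],[36,2],[41,1],[41,2]]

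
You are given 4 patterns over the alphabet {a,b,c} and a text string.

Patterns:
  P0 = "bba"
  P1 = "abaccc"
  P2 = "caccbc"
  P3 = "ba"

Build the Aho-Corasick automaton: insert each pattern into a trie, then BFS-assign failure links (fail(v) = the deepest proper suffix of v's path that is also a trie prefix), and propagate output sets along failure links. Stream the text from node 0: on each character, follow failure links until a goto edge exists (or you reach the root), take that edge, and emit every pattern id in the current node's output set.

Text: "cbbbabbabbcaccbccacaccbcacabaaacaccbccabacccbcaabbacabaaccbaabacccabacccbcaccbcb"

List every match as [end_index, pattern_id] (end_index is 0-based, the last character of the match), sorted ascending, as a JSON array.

Build automaton:
Trie nodes:
  0='ε' goto a→4 b→1 c→10
  1='b' goto a→16 b→2
  2='bb' goto a→3
  3='bba' goto ·  [P0 ends]
  4='a' goto b→5
  5='ab' goto a→6
  6='aba' goto c→7
  7='abac' goto c→8
  8='abacc' goto c→9
  9='abaccc' goto ·  [P1 ends]
  10='c' goto a→11
  11='ca' goto c→12
  12='cac' goto c→13
  13='cacc' goto b→14
  14='caccb' goto c→15
  15='caccbc' goto ·  [P2 ends]
  16='ba' goto ·  [P3 ends]

BFS fail/out derivation:
  n1('b'): parent n0 fail=0; on 'b' 0 → fail=0;  out ∅∪∅=∅
  n4('a'): parent n0 fail=0; on 'a' 0 → fail=0;  out ∅∪∅=∅
  n10('c'): parent n0 fail=0; on 'c' 0 → fail=0;  out ∅∪∅=∅
  n2('bb'): parent n1 fail=0; on 'b' 0 → fail=1;  out ∅∪∅=∅
  n5('ab'): parent n4 fail=0; on 'b' 0 → fail=1;  out ∅∪∅=∅
  n11('ca'): parent n10 fail=0; on 'a' 0 → fail=4;  out ∅∪∅=∅
  n16('ba'): parent n1 fail=0; on 'a' 0 → fail=4;  out {3}∪∅={3}
  n3('bba'): parent n2 fail=1; on 'a' 1 → fail=16;  out {0}∪{3}={0,3}
  n6('aba'): parent n5 fail=1; on 'a' 1 → fail=16;  out ∅∪{3}={3}
  n12('cac'): parent n11 fail=4; on 'c' 4→0 → fail=10;  out ∅∪∅=∅
  n7('abac'): parent n6 fail=16; on 'c' 16→4→0 → fail=10;  out ∅∪∅=∅
  n13('cacc'): parent n12 fail=10; on 'c' 10→0 → fail=10;  out ∅∪∅=∅
  n8('abacc'): parent n7 fail=10; on 'c' 10→0 → fail=10;  out ∅∪∅=∅
  n14('caccb'): parent n13 fail=10; on 'b' 10→0 → fail=1;  out ∅∪∅=∅
  n9('abaccc'): parent n8 fail=10; on 'c' 10→0 → fail=10;  out {1}∪∅={1}
  n15('caccbc'): parent n14 fail=1; on 'c' 1→0 → fail=10;  out {2}∪∅={2}

Text stream:
pos 0 'c': at 10
pos 1 'b': at 1 ·f
pos 2 'b': at 2
pos 3 'b': at 2 ·f
pos 4 'a': at 3  ** P0@[2:4],P3@[3:4]
pos 5 'b': at 5 ·f
pos 6 'b': at 2 ·f
pos 7 'a': at 3  ** P0@[5:7],P3@[6:7]
pos 8 'b': at 5 ·f
pos 9 'b': at 2 ·f
pos 10 'c': at 10 ·f
pos 11 'a': at 11
pos 12 'c': at 12
pos 13 'c': at 13
pos 14 'b': at 14
pos 15 'c': at 15  ** P2@[10:15]
pos 16 'c': at 10 ·f
pos 17 'a': at 11
pos 18 'c': at 12
pos 19 'a': at 11 ·f
pos 20 'c': at 12
pos 21 'c': at 13
pos 22 'b': at 14
pos 23 'c': at 15  ** P2@[18:23]
pos 24 'a': at 11 ·f
pos 25 'c': at 12
pos 26 'a': at 11 ·f
pos 27 'b': at 5 ·f
pos 28 'a': at 6  ** P3@[27:28]
pos 29 'a': at 4 ·f
pos 30 'a': at 4 ·f
pos 31 'c': at 10 ·f
pos 32 'a': at 11
pos 33 'c': at 12
pos 34 'c': at 13
pos 35 'b': at 14
pos 36 'c': at 15  ** P2@[31:36]
pos 37 'c': at 10 ·f
pos 38 'a': at 11
pos 39 'b': at 5 ·f
pos 40 'a': at 6  ** P3@[39:40]
pos 41 'c': at 7
pos 42 'c': at 8
pos 43 'c': at 9  ** P1@[38:43]
pos 44 'b': at 1 ·f
pos 45 'c': at 10 ·f
pos 46 'a': at 11
pos 47 'a': at 4 ·f
pos 48 'b': at 5
pos 49 'b': at 2 ·f
pos 50 'a': at 3  ** P0@[48:50],P3@[49:50]
pos 51 'c': at 10 ·f
pos 52 'a': at 11
pos 53 'b': at 5 ·f
pos 54 'a': at 6  ** P3@[53:54]
pos 55 'a': at 4 ·f
pos 56 'c': at 10 ·f
pos 57 'c': at 10 ·f
pos 58 'b': at 1 ·f
pos 59 'a': at 16  ** P3@[58:59]
pos 60 'a': at 4 ·f
pos 61 'b': at 5
pos 62 'a': at 6  ** P3@[61:62]
pos 63 'c': at 7
pos 64 'c': at 8
pos 65 'c': at 9  ** P1@[60:65]
pos 66 'a': at 11 ·f
pos 67 'b': at 5 ·f
pos 68 'a': at 6  ** P3@[67:68]
pos 69 'c': at 7
pos 70 'c': at 8
pos 71 'c': at 9  ** P1@[66:71]
pos 72 'b': at 1 ·f
pos 73 'c': at 10 ·f
pos 74 'a': at 11
pos 75 'c': at 12
pos 76 'c': at 13
pos 77 'b': at 14
pos 78 'c': at 15  ** P2@[73:78]
pos 79 'b': at 1 ·f

Result: [[4,0],[4,3],[7,0],[7,3],[15,2],[23,2],[28,3],[36,2],[40,3],[43,1],[50,0],[50,3],[54,3],[59,3],[62,3],[65,1],[68,3],[71,1],[78,2]]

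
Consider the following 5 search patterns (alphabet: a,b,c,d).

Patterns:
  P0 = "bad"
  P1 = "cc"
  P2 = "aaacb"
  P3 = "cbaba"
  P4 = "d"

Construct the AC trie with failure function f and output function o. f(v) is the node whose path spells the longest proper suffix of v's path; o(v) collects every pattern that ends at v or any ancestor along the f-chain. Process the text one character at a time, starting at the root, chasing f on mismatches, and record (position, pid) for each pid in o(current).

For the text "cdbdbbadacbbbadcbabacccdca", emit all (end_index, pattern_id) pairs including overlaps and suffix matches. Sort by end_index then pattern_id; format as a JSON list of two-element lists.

Build automaton:
Trie nodes:
  n0 'ε': a→6 b→1 c→4 d→15
  n1 'b': a→2
  n2 'ba': d→3
  n3 'bad': ·  ←P0
  n4 'c': b→11 c→5
  n5 'cc': ·  ←P1
  n6 'a': a→7
  n7 'aa': a→8
  n8 'aaa': c→9
  n9 'aaac': b→10
  n10 'aaacb': ·  ←P2
  n11 'cb': a→12
  n12 'cba': b→13
  n13 'cbab': a→14
  n14 'cbaba': ·  ←P3
  n15 'd': ·  ←P4

Failure links (BFS by depth):
  fail(1) 'b': from fail(0)=0 chase 'b': 0 ⇒ 0;  out=∅∪out(0)=∅
  fail(4) 'c': from fail(0)=0 chase 'c': 0 ⇒ 0;  out=∅∪out(0)=∅
  fail(6) 'a': from fail(0)=0 chase 'a': 0 ⇒ 0;  out=∅∪out(0)=∅
  fail(15) 'd': from fail(0)=0 chase 'd': 0 ⇒ 0;  out={4}∪out(0)={4}
  fail(2) 'ba': from fail(1)=0 chase 'a': 0 ⇒ 6;  out=∅∪out(6)=∅
  fail(5) 'cc': from fail(4)=0 chase 'c': 0 ⇒ 4;  out={1}∪out(4)={1}
  fail(7) 'aa': from fail(6)=0 chase 'a': 0 ⇒ 6;  out=∅∪out(6)=∅
  fail(11) 'cb': from fail(4)=0 chase 'b': 0 ⇒ 1;  out=∅∪out(1)=∅
  fail(3) 'bad': from fail(2)=6 chase 'd': 6→0 ⇒ 15;  out={0}∪out(15)={0,4}
  fail(8) 'aaa': from fail(7)=6 chase 'a': 6 ⇒ 7;  out=∅∪out(7)=∅
  fail(12) 'cba': from fail(11)=1 chase 'a': 1 ⇒ 2;  out=∅∪out(2)=∅
  fail(9) 'aaac': from fail(8)=7 chase 'c': 7→6→0 ⇒ 4;  out=∅∪out(4)=∅
  fail(13) 'cbab': from fail(12)=2 chase 'b': 2→6→0 ⇒ 1;  out=∅∪out(1)=∅
  fail(10) 'aaacb': from fail(9)=4 chase 'b': 4 ⇒ 11;  out={2}∪out(11)={2}
  fail(14) 'cbaba': from fail(13)=1 chase 'a': 1 ⇒ 2;  out={3}∪out(2)={3}

Scan:
i=0 'c': node 0→4
i=1 'd': node 4→15 (via fail)  → match P4@[1:1]
i=2 'b': node 15→1 (via fail)
i=3 'd': node 1→15 (via fail)  → match P4@[3:3]
i=4 'b': node 15→1 (via fail)
i=5 'b': node 1→1 (via fail)
i=6 'a': node 1→2
i=7 'd': node 2→3  → match P0@[5:7],P4@[7:7]
i=8 'a': node 3→6 (via fail)
i=9 'c': node 6→4 (via fail)
i=10 'b': node 4→11
i=11 'b': node 11→1 (via fail)
i=12 'b': node 1→1 (via fail)
i=13 'a': node 1→2
i=14 'd': node 2→3  → match P0@[12:14],P4@[14:14]
i=15 'c': node 3→4 (via fail)
i=16 'b': node 4→11
i=17 'a': node 11→12
i=18 'b': node 12→13
i=19 'a': node 13→14  → match P3@[15:19]
i=20 'c': node 14→4 (via fail)
i=21 'c': node 4→5  → match P1@[20:21]
i=22 'c': node 5→5 (via fail)  → match P1@[21:22]
i=23 'd': node 5→15 (via fail)  → match P4@[23:23]
i=24 'c': node 15→4 (via fail)
i=25 'a': node 4→6 (via fail)

Result: [[1,4],[3,4],[7,0],[7,4],[14,0],[14,4],[19,3],[21,1],[22,1],[23,4]]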